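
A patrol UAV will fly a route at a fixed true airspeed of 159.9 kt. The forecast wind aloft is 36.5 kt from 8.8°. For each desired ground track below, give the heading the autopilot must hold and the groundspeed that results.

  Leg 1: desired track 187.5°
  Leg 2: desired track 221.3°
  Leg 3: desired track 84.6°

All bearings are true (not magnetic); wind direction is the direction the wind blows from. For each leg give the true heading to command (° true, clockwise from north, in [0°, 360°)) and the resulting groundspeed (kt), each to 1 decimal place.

Leg 1: heading=187.2°, groundspeed=196.4 kt
Leg 2: heading=228.3°, groundspeed=189.5 kt
Leg 3: heading=71.8°, groundspeed=147.0 kt

Leg 1: desired track 187.5°; wind correction -0.3° → command heading 187.2°, groundspeed 196.4 kt
Leg 2: desired track 221.3°; wind correction +7.0° → command heading 228.3°, groundspeed 189.5 kt
Leg 3: desired track 84.6°; wind correction -12.8° → command heading 71.8°, groundspeed 147.0 kt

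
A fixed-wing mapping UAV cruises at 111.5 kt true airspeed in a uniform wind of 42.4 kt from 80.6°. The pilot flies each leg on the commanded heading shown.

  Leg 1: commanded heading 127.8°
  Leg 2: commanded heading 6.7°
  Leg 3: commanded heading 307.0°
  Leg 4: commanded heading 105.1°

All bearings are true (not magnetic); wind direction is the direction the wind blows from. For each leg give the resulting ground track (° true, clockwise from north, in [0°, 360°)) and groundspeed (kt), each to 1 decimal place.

Leg 1: track=148.4°, groundspeed=88.4 kt
Leg 2: track=344.5°, groundspeed=107.7 kt
Leg 3: track=294.7°, groundspeed=144.1 kt
Leg 4: track=118.7°, groundspeed=75.0 kt

Leg 1: heading 127.8°; drift +20.6° → track 148.4°, groundspeed 88.4 kt
Leg 2: heading 6.7°; drift -22.2° → track 344.5°, groundspeed 107.7 kt
Leg 3: heading 307.0°; drift -12.3° → track 294.7°, groundspeed 144.1 kt
Leg 4: heading 105.1°; drift +13.6° → track 118.7°, groundspeed 75.0 kt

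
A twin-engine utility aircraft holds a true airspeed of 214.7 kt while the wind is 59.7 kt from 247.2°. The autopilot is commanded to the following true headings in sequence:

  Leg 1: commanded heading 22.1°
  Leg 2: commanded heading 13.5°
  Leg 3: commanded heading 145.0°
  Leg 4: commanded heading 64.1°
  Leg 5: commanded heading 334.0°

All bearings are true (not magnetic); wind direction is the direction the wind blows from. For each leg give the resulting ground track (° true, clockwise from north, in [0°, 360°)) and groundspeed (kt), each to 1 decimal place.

Leg 1: heading 22.1°; drift +9.3° → track 31.4°, groundspeed 260.3 kt
Leg 2: heading 13.5°; drift +10.9° → track 24.4°, groundspeed 254.6 kt
Leg 3: heading 145.0°; drift -14.4° → track 130.6°, groundspeed 234.7 kt
Leg 4: heading 64.1°; drift +0.7° → track 64.8°, groundspeed 274.3 kt
Leg 5: heading 334.0°; drift +15.7° → track 349.7°, groundspeed 219.6 kt

Leg 1: track=31.4°, groundspeed=260.3 kt
Leg 2: track=24.4°, groundspeed=254.6 kt
Leg 3: track=130.6°, groundspeed=234.7 kt
Leg 4: track=64.8°, groundspeed=274.3 kt
Leg 5: track=349.7°, groundspeed=219.6 kt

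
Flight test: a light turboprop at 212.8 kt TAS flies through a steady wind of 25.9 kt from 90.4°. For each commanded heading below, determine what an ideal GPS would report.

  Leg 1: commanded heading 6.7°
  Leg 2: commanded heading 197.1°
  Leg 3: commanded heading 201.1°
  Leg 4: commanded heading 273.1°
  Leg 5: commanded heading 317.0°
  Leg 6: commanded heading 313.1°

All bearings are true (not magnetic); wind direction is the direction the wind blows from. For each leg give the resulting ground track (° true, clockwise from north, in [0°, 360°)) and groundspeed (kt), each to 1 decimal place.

Leg 1: track=359.7°, groundspeed=211.5 kt
Leg 2: track=203.5°, groundspeed=221.6 kt
Leg 3: track=207.3°, groundspeed=223.3 kt
Leg 4: track=272.8°, groundspeed=238.7 kt
Leg 5: track=312.3°, groundspeed=231.4 kt
Leg 6: track=308.8°, groundspeed=232.5 kt

Leg 1: heading 6.7°; drift -7.0° → track 359.7°, groundspeed 211.5 kt
Leg 2: heading 197.1°; drift +6.4° → track 203.5°, groundspeed 221.6 kt
Leg 3: heading 201.1°; drift +6.2° → track 207.3°, groundspeed 223.3 kt
Leg 4: heading 273.1°; drift -0.3° → track 272.8°, groundspeed 238.7 kt
Leg 5: heading 317.0°; drift -4.7° → track 312.3°, groundspeed 231.4 kt
Leg 6: heading 313.1°; drift -4.3° → track 308.8°, groundspeed 232.5 kt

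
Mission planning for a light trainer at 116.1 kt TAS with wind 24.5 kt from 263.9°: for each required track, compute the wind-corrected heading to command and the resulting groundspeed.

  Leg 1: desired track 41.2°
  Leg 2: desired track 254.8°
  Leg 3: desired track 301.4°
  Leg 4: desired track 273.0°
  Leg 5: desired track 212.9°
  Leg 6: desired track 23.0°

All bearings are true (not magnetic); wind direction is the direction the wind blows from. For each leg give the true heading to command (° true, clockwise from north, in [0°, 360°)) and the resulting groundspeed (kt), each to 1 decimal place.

Leg 1: heading=33.0°, groundspeed=132.9 kt
Leg 2: heading=256.7°, groundspeed=91.8 kt
Leg 3: heading=294.0°, groundspeed=95.7 kt
Leg 4: heading=271.1°, groundspeed=91.8 kt
Leg 5: heading=222.3°, groundspeed=99.1 kt
Leg 6: heading=12.4°, groundspeed=126.0 kt

Leg 1: desired track 41.2°; wind correction -8.2° → command heading 33.0°, groundspeed 132.9 kt
Leg 2: desired track 254.8°; wind correction +1.9° → command heading 256.7°, groundspeed 91.8 kt
Leg 3: desired track 301.4°; wind correction -7.4° → command heading 294.0°, groundspeed 95.7 kt
Leg 4: desired track 273.0°; wind correction -1.9° → command heading 271.1°, groundspeed 91.8 kt
Leg 5: desired track 212.9°; wind correction +9.4° → command heading 222.3°, groundspeed 99.1 kt
Leg 6: desired track 23.0°; wind correction -10.6° → command heading 12.4°, groundspeed 126.0 kt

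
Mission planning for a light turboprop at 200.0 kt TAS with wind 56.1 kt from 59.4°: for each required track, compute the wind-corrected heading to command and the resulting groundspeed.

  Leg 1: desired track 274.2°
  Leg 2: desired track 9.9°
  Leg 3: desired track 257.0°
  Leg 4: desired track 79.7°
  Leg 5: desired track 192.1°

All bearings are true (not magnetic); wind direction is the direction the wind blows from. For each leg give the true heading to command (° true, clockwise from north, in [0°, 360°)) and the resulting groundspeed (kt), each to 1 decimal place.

Leg 1: heading=283.4°, groundspeed=243.5 kt
Leg 2: heading=22.2°, groundspeed=159.0 kt
Leg 3: heading=261.9°, groundspeed=252.8 kt
Leg 4: heading=74.1°, groundspeed=146.4 kt
Leg 5: heading=180.2°, groundspeed=233.7 kt

Leg 1: desired track 274.2°; wind correction +9.2° → command heading 283.4°, groundspeed 243.5 kt
Leg 2: desired track 9.9°; wind correction +12.3° → command heading 22.2°, groundspeed 159.0 kt
Leg 3: desired track 257.0°; wind correction +4.9° → command heading 261.9°, groundspeed 252.8 kt
Leg 4: desired track 79.7°; wind correction -5.6° → command heading 74.1°, groundspeed 146.4 kt
Leg 5: desired track 192.1°; wind correction -11.9° → command heading 180.2°, groundspeed 233.7 kt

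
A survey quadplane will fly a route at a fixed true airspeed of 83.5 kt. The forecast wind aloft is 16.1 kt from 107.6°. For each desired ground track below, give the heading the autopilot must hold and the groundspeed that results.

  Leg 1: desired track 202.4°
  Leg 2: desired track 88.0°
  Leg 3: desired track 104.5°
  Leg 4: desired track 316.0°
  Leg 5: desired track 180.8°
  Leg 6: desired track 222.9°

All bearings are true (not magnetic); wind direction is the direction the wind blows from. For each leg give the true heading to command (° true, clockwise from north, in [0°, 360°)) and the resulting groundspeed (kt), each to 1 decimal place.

Leg 1: desired track 202.4°; wind correction -11.1° → command heading 191.3°, groundspeed 83.3 kt
Leg 2: desired track 88.0°; wind correction +3.7° → command heading 91.7°, groundspeed 68.2 kt
Leg 3: desired track 104.5°; wind correction +0.6° → command heading 105.1°, groundspeed 67.4 kt
Leg 4: desired track 316.0°; wind correction +5.3° → command heading 321.3°, groundspeed 97.3 kt
Leg 5: desired track 180.8°; wind correction -10.6° → command heading 170.2°, groundspeed 77.4 kt
Leg 6: desired track 222.9°; wind correction -10.0° → command heading 212.9°, groundspeed 89.1 kt

Leg 1: heading=191.3°, groundspeed=83.3 kt
Leg 2: heading=91.7°, groundspeed=68.2 kt
Leg 3: heading=105.1°, groundspeed=67.4 kt
Leg 4: heading=321.3°, groundspeed=97.3 kt
Leg 5: heading=170.2°, groundspeed=77.4 kt
Leg 6: heading=212.9°, groundspeed=89.1 kt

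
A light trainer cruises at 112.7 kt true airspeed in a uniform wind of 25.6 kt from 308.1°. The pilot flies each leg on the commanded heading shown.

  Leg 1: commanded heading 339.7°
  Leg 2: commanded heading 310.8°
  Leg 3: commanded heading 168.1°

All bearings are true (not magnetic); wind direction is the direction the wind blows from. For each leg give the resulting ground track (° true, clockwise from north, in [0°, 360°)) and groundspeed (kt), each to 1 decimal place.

Leg 1: heading 339.7°; drift +8.4° → track 348.1°, groundspeed 91.9 kt
Leg 2: heading 310.8°; drift +0.8° → track 311.6°, groundspeed 87.1 kt
Leg 3: heading 168.1°; drift -7.1° → track 161.0°, groundspeed 133.3 kt

Leg 1: track=348.1°, groundspeed=91.9 kt
Leg 2: track=311.6°, groundspeed=87.1 kt
Leg 3: track=161.0°, groundspeed=133.3 kt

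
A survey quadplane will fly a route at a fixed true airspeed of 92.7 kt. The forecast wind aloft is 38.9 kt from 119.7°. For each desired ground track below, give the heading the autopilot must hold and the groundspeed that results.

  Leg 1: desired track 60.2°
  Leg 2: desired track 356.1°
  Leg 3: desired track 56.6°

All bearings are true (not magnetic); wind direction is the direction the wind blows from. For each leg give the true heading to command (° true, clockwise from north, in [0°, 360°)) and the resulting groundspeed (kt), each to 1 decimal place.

Leg 1: heading=81.4°, groundspeed=66.7 kt
Leg 2: heading=16.6°, groundspeed=108.4 kt
Leg 3: heading=78.6°, groundspeed=68.4 kt

Leg 1: desired track 60.2°; wind correction +21.2° → command heading 81.4°, groundspeed 66.7 kt
Leg 2: desired track 356.1°; wind correction +20.5° → command heading 16.6°, groundspeed 108.4 kt
Leg 3: desired track 56.6°; wind correction +22.0° → command heading 78.6°, groundspeed 68.4 kt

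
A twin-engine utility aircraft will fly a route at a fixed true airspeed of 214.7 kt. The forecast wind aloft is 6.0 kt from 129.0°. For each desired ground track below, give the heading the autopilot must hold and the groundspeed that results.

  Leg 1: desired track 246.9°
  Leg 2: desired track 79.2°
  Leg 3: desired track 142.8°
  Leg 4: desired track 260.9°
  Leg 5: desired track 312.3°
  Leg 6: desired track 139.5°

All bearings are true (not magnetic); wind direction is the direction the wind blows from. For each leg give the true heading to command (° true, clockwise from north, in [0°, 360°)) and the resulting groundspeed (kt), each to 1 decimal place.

Leg 1: desired track 246.9°; wind correction -1.4° → command heading 245.5°, groundspeed 217.4 kt
Leg 2: desired track 79.2°; wind correction +1.2° → command heading 80.4°, groundspeed 210.8 kt
Leg 3: desired track 142.8°; wind correction -0.4° → command heading 142.4°, groundspeed 208.9 kt
Leg 4: desired track 260.9°; wind correction -1.2° → command heading 259.7°, groundspeed 218.7 kt
Leg 5: desired track 312.3°; wind correction +0.1° → command heading 312.4°, groundspeed 220.7 kt
Leg 6: desired track 139.5°; wind correction -0.3° → command heading 139.2°, groundspeed 208.8 kt

Leg 1: heading=245.5°, groundspeed=217.4 kt
Leg 2: heading=80.4°, groundspeed=210.8 kt
Leg 3: heading=142.4°, groundspeed=208.9 kt
Leg 4: heading=259.7°, groundspeed=218.7 kt
Leg 5: heading=312.4°, groundspeed=220.7 kt
Leg 6: heading=139.2°, groundspeed=208.8 kt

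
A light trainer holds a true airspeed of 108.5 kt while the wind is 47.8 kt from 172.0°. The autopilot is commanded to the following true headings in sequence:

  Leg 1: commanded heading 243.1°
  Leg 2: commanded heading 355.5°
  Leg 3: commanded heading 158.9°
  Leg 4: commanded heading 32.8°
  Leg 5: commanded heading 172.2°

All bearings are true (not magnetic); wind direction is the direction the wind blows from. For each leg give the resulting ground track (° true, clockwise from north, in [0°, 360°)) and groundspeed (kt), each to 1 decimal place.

Leg 1: track=269.0°, groundspeed=103.4 kt
Leg 2: track=354.4°, groundspeed=156.2 kt
Leg 3: track=149.0°, groundspeed=62.9 kt
Leg 4: track=20.6°, groundspeed=148.0 kt
Leg 5: track=172.4°, groundspeed=60.7 kt

Leg 1: heading 243.1°; drift +25.9° → track 269.0°, groundspeed 103.4 kt
Leg 2: heading 355.5°; drift -1.1° → track 354.4°, groundspeed 156.2 kt
Leg 3: heading 158.9°; drift -9.9° → track 149.0°, groundspeed 62.9 kt
Leg 4: heading 32.8°; drift -12.2° → track 20.6°, groundspeed 148.0 kt
Leg 5: heading 172.2°; drift +0.2° → track 172.4°, groundspeed 60.7 kt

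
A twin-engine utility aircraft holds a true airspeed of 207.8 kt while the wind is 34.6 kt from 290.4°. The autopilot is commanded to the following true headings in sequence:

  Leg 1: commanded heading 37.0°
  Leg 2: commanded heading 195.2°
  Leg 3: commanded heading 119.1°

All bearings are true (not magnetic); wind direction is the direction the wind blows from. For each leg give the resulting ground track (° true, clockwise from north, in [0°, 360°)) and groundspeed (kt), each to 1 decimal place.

Leg 1: track=45.7°, groundspeed=220.2 kt
Leg 2: track=185.9°, groundspeed=213.7 kt
Leg 3: track=117.9°, groundspeed=242.1 kt

Leg 1: heading 37.0°; drift +8.7° → track 45.7°, groundspeed 220.2 kt
Leg 2: heading 195.2°; drift -9.3° → track 185.9°, groundspeed 213.7 kt
Leg 3: heading 119.1°; drift -1.2° → track 117.9°, groundspeed 242.1 kt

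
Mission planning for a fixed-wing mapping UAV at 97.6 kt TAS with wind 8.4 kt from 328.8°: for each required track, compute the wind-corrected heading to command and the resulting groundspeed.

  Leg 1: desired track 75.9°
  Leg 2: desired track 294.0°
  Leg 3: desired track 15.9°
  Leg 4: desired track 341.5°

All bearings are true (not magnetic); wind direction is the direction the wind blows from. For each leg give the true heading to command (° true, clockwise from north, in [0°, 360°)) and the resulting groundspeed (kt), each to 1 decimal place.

Leg 1: heading=71.2°, groundspeed=99.7 kt
Leg 2: heading=296.8°, groundspeed=90.6 kt
Leg 3: heading=12.3°, groundspeed=91.7 kt
Leg 4: heading=340.4°, groundspeed=89.4 kt

Leg 1: desired track 75.9°; wind correction -4.7° → command heading 71.2°, groundspeed 99.7 kt
Leg 2: desired track 294.0°; wind correction +2.8° → command heading 296.8°, groundspeed 90.6 kt
Leg 3: desired track 15.9°; wind correction -3.6° → command heading 12.3°, groundspeed 91.7 kt
Leg 4: desired track 341.5°; wind correction -1.1° → command heading 340.4°, groundspeed 89.4 kt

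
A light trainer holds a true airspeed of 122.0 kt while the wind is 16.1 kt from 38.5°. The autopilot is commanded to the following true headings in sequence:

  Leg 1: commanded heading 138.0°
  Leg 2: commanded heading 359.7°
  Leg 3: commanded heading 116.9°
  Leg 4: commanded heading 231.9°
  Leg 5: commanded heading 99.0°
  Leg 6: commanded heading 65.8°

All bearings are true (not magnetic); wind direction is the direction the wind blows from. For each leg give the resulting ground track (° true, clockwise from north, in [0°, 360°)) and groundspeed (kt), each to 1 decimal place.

Leg 1: track=145.3°, groundspeed=125.7 kt
Leg 2: track=354.4°, groundspeed=109.9 kt
Leg 3: track=124.5°, groundspeed=119.8 kt
Leg 4: track=230.3°, groundspeed=137.7 kt
Leg 5: track=106.0°, groundspeed=114.9 kt
Leg 6: track=69.7°, groundspeed=107.9 kt

Leg 1: heading 138.0°; drift +7.3° → track 145.3°, groundspeed 125.7 kt
Leg 2: heading 359.7°; drift -5.3° → track 354.4°, groundspeed 109.9 kt
Leg 3: heading 116.9°; drift +7.6° → track 124.5°, groundspeed 119.8 kt
Leg 4: heading 231.9°; drift -1.6° → track 230.3°, groundspeed 137.7 kt
Leg 5: heading 99.0°; drift +7.0° → track 106.0°, groundspeed 114.9 kt
Leg 6: heading 65.8°; drift +3.9° → track 69.7°, groundspeed 107.9 kt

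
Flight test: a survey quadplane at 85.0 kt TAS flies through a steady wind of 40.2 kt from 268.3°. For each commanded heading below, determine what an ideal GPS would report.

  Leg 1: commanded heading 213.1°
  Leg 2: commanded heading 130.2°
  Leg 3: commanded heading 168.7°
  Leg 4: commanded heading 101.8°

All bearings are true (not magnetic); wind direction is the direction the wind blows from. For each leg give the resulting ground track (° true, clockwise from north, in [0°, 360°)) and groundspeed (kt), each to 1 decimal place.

Leg 1: heading 213.1°; drift -28.0° → track 185.1°, groundspeed 70.3 kt
Leg 2: heading 130.2°; drift -13.1° → track 117.1°, groundspeed 118.0 kt
Leg 3: heading 168.7°; drift -23.4° → track 145.3°, groundspeed 99.9 kt
Leg 4: heading 101.8°; drift -4.3° → track 97.5°, groundspeed 124.4 kt

Leg 1: track=185.1°, groundspeed=70.3 kt
Leg 2: track=117.1°, groundspeed=118.0 kt
Leg 3: track=145.3°, groundspeed=99.9 kt
Leg 4: track=97.5°, groundspeed=124.4 kt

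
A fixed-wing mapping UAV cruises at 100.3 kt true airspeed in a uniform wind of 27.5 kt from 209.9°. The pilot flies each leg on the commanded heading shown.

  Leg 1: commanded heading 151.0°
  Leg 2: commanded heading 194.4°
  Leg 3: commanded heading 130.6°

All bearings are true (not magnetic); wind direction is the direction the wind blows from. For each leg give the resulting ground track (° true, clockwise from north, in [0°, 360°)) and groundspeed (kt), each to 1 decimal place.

Leg 1: heading 151.0°; drift -15.3° → track 135.7°, groundspeed 89.3 kt
Leg 2: heading 194.4°; drift -5.7° → track 188.7°, groundspeed 74.2 kt
Leg 3: heading 130.6°; drift -15.8° → track 114.8°, groundspeed 99.0 kt

Leg 1: track=135.7°, groundspeed=89.3 kt
Leg 2: track=188.7°, groundspeed=74.2 kt
Leg 3: track=114.8°, groundspeed=99.0 kt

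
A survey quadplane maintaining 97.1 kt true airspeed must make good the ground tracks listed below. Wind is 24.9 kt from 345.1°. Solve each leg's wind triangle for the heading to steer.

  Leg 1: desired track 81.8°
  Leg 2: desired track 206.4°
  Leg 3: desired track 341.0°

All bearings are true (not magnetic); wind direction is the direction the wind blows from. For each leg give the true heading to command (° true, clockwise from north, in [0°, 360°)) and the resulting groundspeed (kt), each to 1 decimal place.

Leg 1: desired track 81.8°; wind correction -14.8° → command heading 67.0°, groundspeed 96.8 kt
Leg 2: desired track 206.4°; wind correction +9.7° → command heading 216.1°, groundspeed 114.4 kt
Leg 3: desired track 341.0°; wind correction +1.1° → command heading 342.1°, groundspeed 72.2 kt

Leg 1: heading=67.0°, groundspeed=96.8 kt
Leg 2: heading=216.1°, groundspeed=114.4 kt
Leg 3: heading=342.1°, groundspeed=72.2 kt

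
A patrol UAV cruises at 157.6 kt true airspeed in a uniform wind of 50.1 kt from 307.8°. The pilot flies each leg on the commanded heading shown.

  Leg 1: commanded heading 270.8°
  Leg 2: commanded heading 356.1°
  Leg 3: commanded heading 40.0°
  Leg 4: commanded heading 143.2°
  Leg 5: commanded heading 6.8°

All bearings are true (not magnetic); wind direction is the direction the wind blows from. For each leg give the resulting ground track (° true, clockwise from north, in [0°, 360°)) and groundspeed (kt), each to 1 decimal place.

Leg 1: heading 270.8°; drift -14.4° → track 256.4°, groundspeed 121.4 kt
Leg 2: heading 356.1°; drift +16.8° → track 12.9°, groundspeed 129.8 kt
Leg 3: heading 40.0°; drift +17.4° → track 57.4°, groundspeed 167.2 kt
Leg 4: heading 143.2°; drift -3.7° → track 139.5°, groundspeed 206.3 kt
Leg 5: heading 6.8°; drift +18.0° → track 24.8°, groundspeed 138.6 kt

Leg 1: track=256.4°, groundspeed=121.4 kt
Leg 2: track=12.9°, groundspeed=129.8 kt
Leg 3: track=57.4°, groundspeed=167.2 kt
Leg 4: track=139.5°, groundspeed=206.3 kt
Leg 5: track=24.8°, groundspeed=138.6 kt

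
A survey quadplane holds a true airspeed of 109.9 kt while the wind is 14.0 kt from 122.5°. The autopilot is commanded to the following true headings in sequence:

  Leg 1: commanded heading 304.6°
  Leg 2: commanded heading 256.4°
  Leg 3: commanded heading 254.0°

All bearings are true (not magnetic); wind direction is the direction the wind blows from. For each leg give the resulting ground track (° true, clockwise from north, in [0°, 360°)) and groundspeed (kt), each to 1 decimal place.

Leg 1: track=304.4°, groundspeed=123.9 kt
Leg 2: track=261.2°, groundspeed=120.0 kt
Leg 3: track=259.0°, groundspeed=119.6 kt

Leg 1: heading 304.6°; drift -0.2° → track 304.4°, groundspeed 123.9 kt
Leg 2: heading 256.4°; drift +4.8° → track 261.2°, groundspeed 120.0 kt
Leg 3: heading 254.0°; drift +5.0° → track 259.0°, groundspeed 119.6 kt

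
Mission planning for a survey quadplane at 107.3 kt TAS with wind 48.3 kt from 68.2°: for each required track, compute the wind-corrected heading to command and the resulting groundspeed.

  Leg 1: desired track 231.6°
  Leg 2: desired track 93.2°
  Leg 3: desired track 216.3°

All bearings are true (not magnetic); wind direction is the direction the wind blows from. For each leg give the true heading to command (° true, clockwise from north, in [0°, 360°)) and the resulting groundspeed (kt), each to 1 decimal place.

Leg 1: desired track 231.6°; wind correction -7.4° → command heading 224.2°, groundspeed 152.7 kt
Leg 2: desired track 93.2°; wind correction -11.0° → command heading 82.2°, groundspeed 61.6 kt
Leg 3: desired track 216.3°; wind correction -13.8° → command heading 202.5°, groundspeed 145.2 kt

Leg 1: heading=224.2°, groundspeed=152.7 kt
Leg 2: heading=82.2°, groundspeed=61.6 kt
Leg 3: heading=202.5°, groundspeed=145.2 kt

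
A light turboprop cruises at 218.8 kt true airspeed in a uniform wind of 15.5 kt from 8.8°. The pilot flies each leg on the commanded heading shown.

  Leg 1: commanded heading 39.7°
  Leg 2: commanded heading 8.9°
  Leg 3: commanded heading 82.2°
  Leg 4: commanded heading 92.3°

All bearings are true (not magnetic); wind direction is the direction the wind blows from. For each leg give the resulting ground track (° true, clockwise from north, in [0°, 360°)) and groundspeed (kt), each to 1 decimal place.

Leg 1: heading 39.7°; drift +2.2° → track 41.9°, groundspeed 205.7 kt
Leg 2: heading 8.9°; drift +0.0° → track 8.9°, groundspeed 203.3 kt
Leg 3: heading 82.2°; drift +4.0° → track 86.2°, groundspeed 214.9 kt
Leg 4: heading 92.3°; drift +4.1° → track 96.4°, groundspeed 217.6 kt

Leg 1: track=41.9°, groundspeed=205.7 kt
Leg 2: track=8.9°, groundspeed=203.3 kt
Leg 3: track=86.2°, groundspeed=214.9 kt
Leg 4: track=96.4°, groundspeed=217.6 kt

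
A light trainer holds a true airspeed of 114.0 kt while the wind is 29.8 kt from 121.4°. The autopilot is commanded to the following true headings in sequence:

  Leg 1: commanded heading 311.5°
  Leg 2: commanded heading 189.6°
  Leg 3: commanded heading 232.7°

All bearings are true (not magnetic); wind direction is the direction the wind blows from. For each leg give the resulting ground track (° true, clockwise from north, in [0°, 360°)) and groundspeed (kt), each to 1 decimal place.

Leg 1: heading 311.5°; drift -2.1° → track 309.4°, groundspeed 143.4 kt
Leg 2: heading 189.6°; drift +15.0° → track 204.6°, groundspeed 106.6 kt
Leg 3: heading 232.7°; drift +12.5° → track 245.2°, groundspeed 127.9 kt

Leg 1: track=309.4°, groundspeed=143.4 kt
Leg 2: track=204.6°, groundspeed=106.6 kt
Leg 3: track=245.2°, groundspeed=127.9 kt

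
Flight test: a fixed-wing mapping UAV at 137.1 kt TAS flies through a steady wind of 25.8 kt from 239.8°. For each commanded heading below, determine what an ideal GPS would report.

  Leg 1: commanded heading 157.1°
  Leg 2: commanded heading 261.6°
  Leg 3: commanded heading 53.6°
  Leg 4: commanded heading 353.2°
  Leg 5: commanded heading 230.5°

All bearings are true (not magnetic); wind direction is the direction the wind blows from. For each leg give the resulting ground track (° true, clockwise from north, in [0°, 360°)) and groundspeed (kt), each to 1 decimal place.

Leg 1: heading 157.1°; drift -10.8° → track 146.3°, groundspeed 136.2 kt
Leg 2: heading 261.6°; drift +4.8° → track 266.4°, groundspeed 113.6 kt
Leg 3: heading 53.6°; drift +1.0° → track 54.6°, groundspeed 162.8 kt
Leg 4: heading 353.2°; drift +9.1° → track 2.3°, groundspeed 149.2 kt
Leg 5: heading 230.5°; drift -2.1° → track 228.4°, groundspeed 111.7 kt

Leg 1: track=146.3°, groundspeed=136.2 kt
Leg 2: track=266.4°, groundspeed=113.6 kt
Leg 3: track=54.6°, groundspeed=162.8 kt
Leg 4: track=2.3°, groundspeed=149.2 kt
Leg 5: track=228.4°, groundspeed=111.7 kt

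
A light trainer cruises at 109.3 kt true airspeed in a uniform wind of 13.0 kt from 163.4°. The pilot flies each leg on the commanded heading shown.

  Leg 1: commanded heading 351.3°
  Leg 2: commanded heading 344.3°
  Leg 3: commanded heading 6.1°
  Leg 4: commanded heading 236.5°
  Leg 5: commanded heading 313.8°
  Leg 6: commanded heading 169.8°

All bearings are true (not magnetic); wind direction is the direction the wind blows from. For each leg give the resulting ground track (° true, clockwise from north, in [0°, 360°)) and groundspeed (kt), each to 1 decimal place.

Leg 1: track=350.5°, groundspeed=122.2 kt
Leg 2: track=344.2°, groundspeed=122.3 kt
Leg 3: track=3.7°, groundspeed=121.4 kt
Leg 4: track=243.2°, groundspeed=106.3 kt
Leg 5: track=316.8°, groundspeed=120.8 kt
Leg 6: track=170.7°, groundspeed=96.4 kt

Leg 1: heading 351.3°; drift -0.8° → track 350.5°, groundspeed 122.2 kt
Leg 2: heading 344.3°; drift -0.1° → track 344.2°, groundspeed 122.3 kt
Leg 3: heading 6.1°; drift -2.4° → track 3.7°, groundspeed 121.4 kt
Leg 4: heading 236.5°; drift +6.7° → track 243.2°, groundspeed 106.3 kt
Leg 5: heading 313.8°; drift +3.0° → track 316.8°, groundspeed 120.8 kt
Leg 6: heading 169.8°; drift +0.9° → track 170.7°, groundspeed 96.4 kt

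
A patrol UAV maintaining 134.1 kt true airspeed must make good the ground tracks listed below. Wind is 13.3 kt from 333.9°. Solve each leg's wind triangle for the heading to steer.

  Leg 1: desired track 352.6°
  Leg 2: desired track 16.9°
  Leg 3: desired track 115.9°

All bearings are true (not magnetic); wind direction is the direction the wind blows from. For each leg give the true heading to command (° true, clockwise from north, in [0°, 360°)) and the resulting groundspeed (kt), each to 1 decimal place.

Leg 1: desired track 352.6°; wind correction -1.8° → command heading 350.8°, groundspeed 121.4 kt
Leg 2: desired track 16.9°; wind correction -3.9° → command heading 13.0°, groundspeed 124.1 kt
Leg 3: desired track 115.9°; wind correction -3.5° → command heading 112.4°, groundspeed 144.3 kt

Leg 1: heading=350.8°, groundspeed=121.4 kt
Leg 2: heading=13.0°, groundspeed=124.1 kt
Leg 3: heading=112.4°, groundspeed=144.3 kt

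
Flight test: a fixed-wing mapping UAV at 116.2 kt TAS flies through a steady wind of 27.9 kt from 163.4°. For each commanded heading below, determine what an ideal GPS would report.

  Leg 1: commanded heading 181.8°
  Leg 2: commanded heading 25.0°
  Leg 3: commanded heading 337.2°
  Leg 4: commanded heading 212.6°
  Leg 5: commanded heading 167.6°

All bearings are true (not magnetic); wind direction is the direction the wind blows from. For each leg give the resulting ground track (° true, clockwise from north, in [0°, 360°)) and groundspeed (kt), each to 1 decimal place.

Leg 1: track=187.4°, groundspeed=90.2 kt
Leg 2: track=17.3°, groundspeed=138.3 kt
Leg 3: track=338.4°, groundspeed=144.0 kt
Leg 4: track=224.8°, groundspeed=100.2 kt
Leg 5: track=168.9°, groundspeed=88.4 kt

Leg 1: heading 181.8°; drift +5.6° → track 187.4°, groundspeed 90.2 kt
Leg 2: heading 25.0°; drift -7.7° → track 17.3°, groundspeed 138.3 kt
Leg 3: heading 337.2°; drift +1.2° → track 338.4°, groundspeed 144.0 kt
Leg 4: heading 212.6°; drift +12.2° → track 224.8°, groundspeed 100.2 kt
Leg 5: heading 167.6°; drift +1.3° → track 168.9°, groundspeed 88.4 kt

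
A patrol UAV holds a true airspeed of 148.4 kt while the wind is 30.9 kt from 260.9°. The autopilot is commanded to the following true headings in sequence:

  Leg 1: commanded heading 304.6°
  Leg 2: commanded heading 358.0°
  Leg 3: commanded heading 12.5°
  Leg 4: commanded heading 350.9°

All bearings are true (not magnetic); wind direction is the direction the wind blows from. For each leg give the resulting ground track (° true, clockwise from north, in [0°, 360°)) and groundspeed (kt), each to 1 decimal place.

Leg 1: track=314.2°, groundspeed=127.9 kt
Leg 2: track=9.4°, groundspeed=155.3 kt
Leg 3: track=22.7°, groundspeed=162.3 kt
Leg 4: track=2.7°, groundspeed=151.6 kt

Leg 1: heading 304.6°; drift +9.6° → track 314.2°, groundspeed 127.9 kt
Leg 2: heading 358.0°; drift +11.4° → track 9.4°, groundspeed 155.3 kt
Leg 3: heading 12.5°; drift +10.2° → track 22.7°, groundspeed 162.3 kt
Leg 4: heading 350.9°; drift +11.8° → track 2.7°, groundspeed 151.6 kt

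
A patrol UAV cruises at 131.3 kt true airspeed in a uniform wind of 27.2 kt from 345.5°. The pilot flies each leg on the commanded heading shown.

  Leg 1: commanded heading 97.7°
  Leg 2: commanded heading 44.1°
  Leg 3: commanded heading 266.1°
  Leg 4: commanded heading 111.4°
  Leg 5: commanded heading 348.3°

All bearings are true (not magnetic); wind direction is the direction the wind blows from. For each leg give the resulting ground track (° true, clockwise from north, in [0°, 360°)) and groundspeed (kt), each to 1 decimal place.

Leg 1: track=107.8°, groundspeed=143.8 kt
Leg 2: track=55.3°, groundspeed=119.4 kt
Leg 3: track=254.1°, groundspeed=129.1 kt
Leg 4: track=119.9°, groundspeed=148.9 kt
Leg 5: track=349.0°, groundspeed=104.1 kt

Leg 1: heading 97.7°; drift +10.1° → track 107.8°, groundspeed 143.8 kt
Leg 2: heading 44.1°; drift +11.2° → track 55.3°, groundspeed 119.4 kt
Leg 3: heading 266.1°; drift -12.0° → track 254.1°, groundspeed 129.1 kt
Leg 4: heading 111.4°; drift +8.5° → track 119.9°, groundspeed 148.9 kt
Leg 5: heading 348.3°; drift +0.7° → track 349.0°, groundspeed 104.1 kt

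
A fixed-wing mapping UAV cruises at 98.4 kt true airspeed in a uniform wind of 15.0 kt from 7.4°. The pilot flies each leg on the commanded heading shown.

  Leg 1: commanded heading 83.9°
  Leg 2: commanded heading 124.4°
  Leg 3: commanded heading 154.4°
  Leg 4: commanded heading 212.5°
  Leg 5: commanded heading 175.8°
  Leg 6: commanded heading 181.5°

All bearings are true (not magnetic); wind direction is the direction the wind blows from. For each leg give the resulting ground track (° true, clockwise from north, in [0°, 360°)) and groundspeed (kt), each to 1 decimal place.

Leg 1: track=92.6°, groundspeed=96.0 kt
Leg 2: track=131.6°, groundspeed=106.1 kt
Leg 3: track=158.6°, groundspeed=111.3 kt
Leg 4: track=209.2°, groundspeed=112.2 kt
Leg 5: track=177.3°, groundspeed=113.1 kt
Leg 6: track=182.3°, groundspeed=113.3 kt

Leg 1: heading 83.9°; drift +8.7° → track 92.6°, groundspeed 96.0 kt
Leg 2: heading 124.4°; drift +7.2° → track 131.6°, groundspeed 106.1 kt
Leg 3: heading 154.4°; drift +4.2° → track 158.6°, groundspeed 111.3 kt
Leg 4: heading 212.5°; drift -3.3° → track 209.2°, groundspeed 112.2 kt
Leg 5: heading 175.8°; drift +1.5° → track 177.3°, groundspeed 113.1 kt
Leg 6: heading 181.5°; drift +0.8° → track 182.3°, groundspeed 113.3 kt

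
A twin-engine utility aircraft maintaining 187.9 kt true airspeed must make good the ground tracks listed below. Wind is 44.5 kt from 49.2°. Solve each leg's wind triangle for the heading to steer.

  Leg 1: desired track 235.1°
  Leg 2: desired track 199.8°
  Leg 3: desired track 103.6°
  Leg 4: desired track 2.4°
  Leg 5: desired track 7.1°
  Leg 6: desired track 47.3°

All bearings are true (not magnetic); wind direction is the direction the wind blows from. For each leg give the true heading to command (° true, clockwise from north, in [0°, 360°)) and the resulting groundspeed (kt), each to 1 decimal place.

Leg 1: desired track 235.1°; wind correction +1.4° → command heading 236.5°, groundspeed 232.1 kt
Leg 2: desired track 199.8°; wind correction -6.7° → command heading 193.1°, groundspeed 225.4 kt
Leg 3: desired track 103.6°; wind correction -11.1° → command heading 92.5°, groundspeed 158.5 kt
Leg 4: desired track 2.4°; wind correction +9.9° → command heading 12.3°, groundspeed 154.6 kt
Leg 5: desired track 7.1°; wind correction +9.1° → command heading 16.2°, groundspeed 152.5 kt
Leg 6: desired track 47.3°; wind correction +0.4° → command heading 47.7°, groundspeed 143.4 kt

Leg 1: heading=236.5°, groundspeed=232.1 kt
Leg 2: heading=193.1°, groundspeed=225.4 kt
Leg 3: heading=92.5°, groundspeed=158.5 kt
Leg 4: heading=12.3°, groundspeed=154.6 kt
Leg 5: heading=16.2°, groundspeed=152.5 kt
Leg 6: heading=47.7°, groundspeed=143.4 kt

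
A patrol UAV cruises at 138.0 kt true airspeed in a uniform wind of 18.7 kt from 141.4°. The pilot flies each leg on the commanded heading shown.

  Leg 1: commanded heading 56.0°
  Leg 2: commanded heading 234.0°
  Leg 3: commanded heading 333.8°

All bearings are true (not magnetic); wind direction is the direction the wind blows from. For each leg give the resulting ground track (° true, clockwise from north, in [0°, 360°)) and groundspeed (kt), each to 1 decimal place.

Leg 1: heading 56.0°; drift -7.8° → track 48.2°, groundspeed 137.8 kt
Leg 2: heading 234.0°; drift +7.7° → track 241.7°, groundspeed 140.1 kt
Leg 3: heading 333.8°; drift -1.5° → track 332.3°, groundspeed 156.3 kt

Leg 1: track=48.2°, groundspeed=137.8 kt
Leg 2: track=241.7°, groundspeed=140.1 kt
Leg 3: track=332.3°, groundspeed=156.3 kt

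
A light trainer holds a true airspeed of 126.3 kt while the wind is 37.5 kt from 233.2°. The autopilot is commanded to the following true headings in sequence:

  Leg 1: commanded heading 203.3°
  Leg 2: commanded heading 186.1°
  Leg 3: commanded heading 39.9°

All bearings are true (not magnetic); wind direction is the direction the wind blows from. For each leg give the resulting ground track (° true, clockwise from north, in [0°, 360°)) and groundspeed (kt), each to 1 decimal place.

Leg 1: track=192.0°, groundspeed=95.6 kt
Leg 2: track=170.9°, groundspeed=104.5 kt
Leg 3: track=42.9°, groundspeed=163.0 kt

Leg 1: heading 203.3°; drift -11.3° → track 192.0°, groundspeed 95.6 kt
Leg 2: heading 186.1°; drift -15.2° → track 170.9°, groundspeed 104.5 kt
Leg 3: heading 39.9°; drift +3.0° → track 42.9°, groundspeed 163.0 kt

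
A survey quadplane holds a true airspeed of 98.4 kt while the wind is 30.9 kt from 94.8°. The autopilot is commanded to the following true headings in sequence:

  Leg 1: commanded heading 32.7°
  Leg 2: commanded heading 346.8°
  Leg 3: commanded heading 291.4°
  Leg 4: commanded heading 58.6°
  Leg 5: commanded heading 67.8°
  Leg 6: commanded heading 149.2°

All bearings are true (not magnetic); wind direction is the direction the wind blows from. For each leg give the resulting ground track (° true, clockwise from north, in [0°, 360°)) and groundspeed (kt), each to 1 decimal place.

Leg 1: heading 32.7°; drift -18.0° → track 14.7°, groundspeed 88.3 kt
Leg 2: heading 346.8°; drift -15.2° → track 331.6°, groundspeed 111.9 kt
Leg 3: heading 291.4°; drift -3.9° → track 287.5°, groundspeed 128.3 kt
Leg 4: heading 58.6°; drift -14.0° → track 44.6°, groundspeed 75.7 kt
Leg 5: heading 67.8°; drift -11.2° → track 56.6°, groundspeed 72.2 kt
Leg 6: heading 149.2°; drift +17.4° → track 166.6°, groundspeed 84.2 kt

Leg 1: track=14.7°, groundspeed=88.3 kt
Leg 2: track=331.6°, groundspeed=111.9 kt
Leg 3: track=287.5°, groundspeed=128.3 kt
Leg 4: track=44.6°, groundspeed=75.7 kt
Leg 5: track=56.6°, groundspeed=72.2 kt
Leg 6: track=166.6°, groundspeed=84.2 kt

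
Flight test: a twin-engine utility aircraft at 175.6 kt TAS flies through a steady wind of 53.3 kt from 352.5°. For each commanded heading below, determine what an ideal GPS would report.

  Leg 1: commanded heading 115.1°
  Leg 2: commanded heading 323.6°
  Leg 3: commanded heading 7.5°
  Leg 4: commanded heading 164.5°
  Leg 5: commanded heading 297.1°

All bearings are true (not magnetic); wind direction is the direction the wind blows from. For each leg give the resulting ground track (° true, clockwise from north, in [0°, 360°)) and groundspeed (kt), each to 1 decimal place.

Leg 1: heading 115.1°; drift +12.4° → track 127.5°, groundspeed 209.2 kt
Leg 2: heading 323.6°; drift -11.3° → track 312.3°, groundspeed 131.5 kt
Leg 3: heading 7.5°; drift +6.3° → track 13.8°, groundspeed 124.9 kt
Leg 4: heading 164.5°; drift +1.9° → track 166.4°, groundspeed 228.5 kt
Leg 5: heading 297.1°; drift -16.8° → track 280.3°, groundspeed 151.8 kt

Leg 1: track=127.5°, groundspeed=209.2 kt
Leg 2: track=312.3°, groundspeed=131.5 kt
Leg 3: track=13.8°, groundspeed=124.9 kt
Leg 4: track=166.4°, groundspeed=228.5 kt
Leg 5: track=280.3°, groundspeed=151.8 kt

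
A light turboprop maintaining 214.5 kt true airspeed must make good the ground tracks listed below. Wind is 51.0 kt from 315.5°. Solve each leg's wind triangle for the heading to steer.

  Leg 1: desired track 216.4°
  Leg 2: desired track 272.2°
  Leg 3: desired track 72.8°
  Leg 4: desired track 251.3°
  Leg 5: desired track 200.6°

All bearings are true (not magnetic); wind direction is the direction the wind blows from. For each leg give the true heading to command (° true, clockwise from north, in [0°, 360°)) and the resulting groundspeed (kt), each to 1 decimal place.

Leg 1: desired track 216.4°; wind correction +13.6° → command heading 230.0°, groundspeed 216.6 kt
Leg 2: desired track 272.2°; wind correction +9.4° → command heading 281.6°, groundspeed 174.5 kt
Leg 3: desired track 72.8°; wind correction -12.2° → command heading 60.6°, groundspeed 233.0 kt
Leg 4: desired track 251.3°; wind correction +12.4° → command heading 263.7°, groundspeed 187.3 kt
Leg 5: desired track 200.6°; wind correction +12.5° → command heading 213.1°, groundspeed 230.9 kt

Leg 1: heading=230.0°, groundspeed=216.6 kt
Leg 2: heading=281.6°, groundspeed=174.5 kt
Leg 3: heading=60.6°, groundspeed=233.0 kt
Leg 4: heading=263.7°, groundspeed=187.3 kt
Leg 5: heading=213.1°, groundspeed=230.9 kt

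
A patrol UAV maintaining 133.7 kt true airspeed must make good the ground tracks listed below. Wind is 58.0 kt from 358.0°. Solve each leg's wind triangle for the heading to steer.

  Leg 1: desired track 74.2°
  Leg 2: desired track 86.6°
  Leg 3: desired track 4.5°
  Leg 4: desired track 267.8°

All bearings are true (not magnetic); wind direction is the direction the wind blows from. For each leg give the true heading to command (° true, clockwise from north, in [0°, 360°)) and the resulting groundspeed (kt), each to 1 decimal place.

Leg 1: desired track 74.2°; wind correction -24.9° → command heading 49.3°, groundspeed 107.4 kt
Leg 2: desired track 86.6°; wind correction -25.7° → command heading 60.9°, groundspeed 119.1 kt
Leg 3: desired track 4.5°; wind correction -2.8° → command heading 1.7°, groundspeed 75.9 kt
Leg 4: desired track 267.8°; wind correction +25.7° → command heading 293.5°, groundspeed 120.7 kt

Leg 1: heading=49.3°, groundspeed=107.4 kt
Leg 2: heading=60.9°, groundspeed=119.1 kt
Leg 3: heading=1.7°, groundspeed=75.9 kt
Leg 4: heading=293.5°, groundspeed=120.7 kt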